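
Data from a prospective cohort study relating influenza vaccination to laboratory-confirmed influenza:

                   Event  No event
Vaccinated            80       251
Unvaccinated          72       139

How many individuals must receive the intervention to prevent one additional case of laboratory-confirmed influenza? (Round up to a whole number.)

11

Risk in treated group = 80/331 = 0.24169; risk in control = 72/211 = 0.34123.
Absolute risk reduction = 0.34123 − 0.24169 = 0.09954
NNT = 1 / ARR = 1 / 0.09954 = 10.046 → round up → 11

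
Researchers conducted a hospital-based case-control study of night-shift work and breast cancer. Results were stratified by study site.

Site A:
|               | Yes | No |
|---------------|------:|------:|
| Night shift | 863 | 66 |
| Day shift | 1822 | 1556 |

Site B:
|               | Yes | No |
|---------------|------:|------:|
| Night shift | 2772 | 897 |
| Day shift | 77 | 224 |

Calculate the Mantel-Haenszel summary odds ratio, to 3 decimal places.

OR_MH = Σ(aᵢdᵢ/nᵢ) / Σ(bᵢcᵢ/nᵢ), where nᵢ is the stratum total.
Stratum 1 (Site A): n = 4307; a·d/n = 863·1556/4307 = 311.7780; b·c/n = 66·1822/4307 = 27.9201
Stratum 2 (Site B): n = 3970; a·d/n = 2772·224/3970 = 156.4050; b·c/n = 897·77/3970 = 17.3977
OR_MH = (311.7780 + 156.4050) / (27.9201 + 17.3977) = 468.1831 / 45.3179 = 10.33109

10.331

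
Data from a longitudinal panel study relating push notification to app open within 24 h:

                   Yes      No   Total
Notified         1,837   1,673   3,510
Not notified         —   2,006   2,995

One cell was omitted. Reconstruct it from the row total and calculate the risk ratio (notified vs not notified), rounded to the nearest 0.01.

1.58

The missing cell is in the unexposed row: 2995 − 2006 = 989.
So a = 1837, b = 1673, c = 989, d = 2006.
RR = [a/(a+b)] / [c/(c+d)] = (1837/3510) / (989/2995) = 0.52336/0.33022 = 1.58490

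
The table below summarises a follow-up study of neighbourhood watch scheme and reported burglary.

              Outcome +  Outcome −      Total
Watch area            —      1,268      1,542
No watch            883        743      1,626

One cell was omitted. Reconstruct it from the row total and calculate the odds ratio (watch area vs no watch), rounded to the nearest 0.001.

0.182

The missing cell is in the exposed row: 1542 − 1268 = 274.
So a = 274, b = 1268, c = 883, d = 743.
OR = (a·d)/(b·c) = (274 × 743) / (1268 × 883) = 203582 / 1119644 = 0.18183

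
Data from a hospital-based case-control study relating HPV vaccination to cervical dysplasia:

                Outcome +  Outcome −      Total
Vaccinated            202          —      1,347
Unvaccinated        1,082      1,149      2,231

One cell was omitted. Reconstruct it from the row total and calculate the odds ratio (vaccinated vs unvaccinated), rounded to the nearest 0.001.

The missing cell is in the exposed row: 1347 − 202 = 1145.
So a = 202, b = 1145, c = 1082, d = 1149.
OR = (a·d)/(b·c) = (202 × 1149) / (1145 × 1082) = 232098 / 1238890 = 0.18734

0.187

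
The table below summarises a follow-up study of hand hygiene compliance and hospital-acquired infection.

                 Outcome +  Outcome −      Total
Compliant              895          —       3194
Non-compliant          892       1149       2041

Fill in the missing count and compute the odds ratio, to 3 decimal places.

The missing cell is in the exposed row: 3194 − 895 = 2299.
So a = 895, b = 2299, c = 892, d = 1149.
OR = (a·d)/(b·c) = (895 × 1149) / (2299 × 892) = 1028355 / 2050708 = 0.50146

0.501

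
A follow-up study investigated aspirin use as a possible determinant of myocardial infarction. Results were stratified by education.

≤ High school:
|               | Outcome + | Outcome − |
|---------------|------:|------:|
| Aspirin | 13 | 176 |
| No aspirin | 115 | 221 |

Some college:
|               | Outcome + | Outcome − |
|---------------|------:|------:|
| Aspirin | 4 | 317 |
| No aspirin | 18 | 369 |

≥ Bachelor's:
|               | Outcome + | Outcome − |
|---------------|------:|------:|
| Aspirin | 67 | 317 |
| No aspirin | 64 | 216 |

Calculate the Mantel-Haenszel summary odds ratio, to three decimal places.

OR_MH = Σ(aᵢdᵢ/nᵢ) / Σ(bᵢcᵢ/nᵢ), where nᵢ is the stratum total.
Stratum 1 (≤ High school): n = 525; a·d/n = 13·221/525 = 5.4724; b·c/n = 176·115/525 = 38.5524
Stratum 2 (Some college): n = 708; a·d/n = 4·369/708 = 2.0847; b·c/n = 317·18/708 = 8.0593
Stratum 3 (≥ Bachelor's): n = 664; a·d/n = 67·216/664 = 21.7952; b·c/n = 317·64/664 = 30.5542
OR_MH = (5.4724 + 2.0847 + 21.7952) / (38.5524 + 8.0593 + 30.5542) = 29.3523 / 77.1659 = 0.38038

0.380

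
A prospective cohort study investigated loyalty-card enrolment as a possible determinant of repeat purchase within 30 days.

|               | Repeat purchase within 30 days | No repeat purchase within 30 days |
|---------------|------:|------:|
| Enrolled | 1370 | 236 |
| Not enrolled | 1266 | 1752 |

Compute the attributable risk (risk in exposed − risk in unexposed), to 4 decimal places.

0.4336

Cells: a = 1370, b = 236, c = 1266, d = 1752.
Risk in exposed = 1370/1606 = 0.853051; risk in unexposed = 1266/3018 = 0.419483.
Risk difference = 0.853051 − 0.419483 = 0.433568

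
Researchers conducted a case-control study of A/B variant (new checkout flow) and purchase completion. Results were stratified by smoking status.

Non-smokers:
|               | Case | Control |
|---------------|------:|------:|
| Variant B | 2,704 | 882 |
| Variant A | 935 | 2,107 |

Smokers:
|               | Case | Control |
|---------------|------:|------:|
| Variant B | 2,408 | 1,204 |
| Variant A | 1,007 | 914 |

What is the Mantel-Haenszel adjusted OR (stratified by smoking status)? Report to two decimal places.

OR_MH = Σ(aᵢdᵢ/nᵢ) / Σ(bᵢcᵢ/nᵢ), where nᵢ is the stratum total.
Stratum 1 (Non-smokers): n = 6628; a·d/n = 2704·2107/6628 = 859.5848; b·c/n = 882·935/6628 = 124.4221
Stratum 2 (Smokers): n = 5533; a·d/n = 2408·914/5533 = 397.7791; b·c/n = 1204·1007/5533 = 219.1267
OR_MH = (859.5848 + 397.7791) / (124.4221 + 219.1267) = 1257.3639 / 343.5488 = 3.65993

3.66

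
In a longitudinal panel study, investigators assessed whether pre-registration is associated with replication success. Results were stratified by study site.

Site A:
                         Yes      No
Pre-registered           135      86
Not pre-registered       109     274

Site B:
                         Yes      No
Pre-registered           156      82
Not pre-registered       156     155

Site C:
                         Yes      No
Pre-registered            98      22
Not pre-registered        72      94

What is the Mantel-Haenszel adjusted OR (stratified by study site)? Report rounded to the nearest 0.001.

OR_MH = Σ(aᵢdᵢ/nᵢ) / Σ(bᵢcᵢ/nᵢ), where nᵢ is the stratum total.
Stratum 1 (Site A): n = 604; a·d/n = 135·274/604 = 61.2417; b·c/n = 86·109/604 = 15.5199
Stratum 2 (Site B): n = 549; a·d/n = 156·155/549 = 44.0437; b·c/n = 82·156/549 = 23.3005
Stratum 3 (Site C): n = 286; a·d/n = 98·94/286 = 32.2098; b·c/n = 22·72/286 = 5.5385
OR_MH = (61.2417 + 44.0437 + 32.2098) / (15.5199 + 23.3005 + 5.5385) = 137.4952 / 44.3589 = 3.09961

3.100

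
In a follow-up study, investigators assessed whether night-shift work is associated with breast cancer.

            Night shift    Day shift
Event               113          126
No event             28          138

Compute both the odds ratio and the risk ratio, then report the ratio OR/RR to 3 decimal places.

2.632

Reading the table with exposure as columns: a = 113 (Night shift, case), b = 28 (Night shift, non-case), c = 126 (Day shift, case), d = 138.
OR = (113·138)/(28·126) = 15594/3528 = 4.42007
Risk in exposed = 113/141 = 0.80142; risk in unexposed = 126/264 = 0.47727; RR = 1.67916
OR/RR = 4.42007 / 1.67916 = 2.63231
The outcome is not rare, so the OR lies further from 1 than the RR.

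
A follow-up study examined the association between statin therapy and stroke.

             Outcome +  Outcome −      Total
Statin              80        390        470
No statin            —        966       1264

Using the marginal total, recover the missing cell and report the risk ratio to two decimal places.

The missing cell is in the unexposed row: 1264 − 966 = 298.
So a = 80, b = 390, c = 298, d = 966.
RR = [a/(a+b)] / [c/(c+d)] = (80/470) / (298/1264) = 0.17021/0.23576 = 0.72198

0.72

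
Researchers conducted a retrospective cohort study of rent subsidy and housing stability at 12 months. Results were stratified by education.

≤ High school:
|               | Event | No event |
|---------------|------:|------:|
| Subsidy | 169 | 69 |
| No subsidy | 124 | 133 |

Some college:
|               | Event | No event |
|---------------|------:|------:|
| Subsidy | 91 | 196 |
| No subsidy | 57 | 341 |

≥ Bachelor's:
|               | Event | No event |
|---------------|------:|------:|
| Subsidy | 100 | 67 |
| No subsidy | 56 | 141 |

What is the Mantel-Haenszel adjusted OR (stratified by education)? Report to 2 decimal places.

2.95

OR_MH = Σ(aᵢdᵢ/nᵢ) / Σ(bᵢcᵢ/nᵢ), where nᵢ is the stratum total.
Stratum 1 (≤ High school): n = 495; a·d/n = 169·133/495 = 45.4081; b·c/n = 69·124/495 = 17.2848
Stratum 2 (Some college): n = 685; a·d/n = 91·341/685 = 45.3007; b·c/n = 196·57/685 = 16.3095
Stratum 3 (≥ Bachelor's): n = 364; a·d/n = 100·141/364 = 38.7363; b·c/n = 67·56/364 = 10.3077
OR_MH = (45.4081 + 45.3007 + 38.7363) / (17.2848 + 16.3095 + 10.3077) = 129.4451 / 43.9020 = 2.94850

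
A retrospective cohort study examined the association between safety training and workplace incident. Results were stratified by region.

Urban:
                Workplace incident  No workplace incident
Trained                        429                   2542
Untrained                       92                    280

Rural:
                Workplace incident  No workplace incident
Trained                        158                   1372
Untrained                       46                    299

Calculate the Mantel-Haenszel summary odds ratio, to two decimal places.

OR_MH = Σ(aᵢdᵢ/nᵢ) / Σ(bᵢcᵢ/nᵢ), where nᵢ is the stratum total.
Stratum 1 (Urban): n = 3343; a·d/n = 429·280/3343 = 35.9318; b·c/n = 2542·92/3343 = 69.9563
Stratum 2 (Rural): n = 1875; a·d/n = 158·299/1875 = 25.1957; b·c/n = 1372·46/1875 = 33.6597
OR_MH = (35.9318 + 25.1957) / (69.9563 + 33.6597) = 61.1275 / 103.6161 = 0.58994

0.59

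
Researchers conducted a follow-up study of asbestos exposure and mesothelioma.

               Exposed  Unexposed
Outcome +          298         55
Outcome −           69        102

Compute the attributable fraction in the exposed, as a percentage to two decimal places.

Reading the table with exposure as columns: a = 298 (Exposed, case), b = 69 (Exposed, non-case), c = 55 (Unexposed, case), d = 102.
Risk in exposed = 298/367 = 0.81199; risk in unexposed = 55/157 = 0.35032.
RR = 0.81199/0.35032 = 2.31786
AR% = (RR − 1)/RR × 100 = (2.31786 − 1)/2.31786 × 100 = 56.8568%

56.86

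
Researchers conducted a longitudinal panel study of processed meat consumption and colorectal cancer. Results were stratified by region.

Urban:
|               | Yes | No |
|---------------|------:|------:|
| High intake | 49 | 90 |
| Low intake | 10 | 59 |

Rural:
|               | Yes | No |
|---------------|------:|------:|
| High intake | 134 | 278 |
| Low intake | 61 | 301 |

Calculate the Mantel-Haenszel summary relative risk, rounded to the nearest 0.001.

RR_MH = Σ(aᵢ·n₀ᵢ/nᵢ) / Σ(cᵢ·n₁ᵢ/nᵢ), with n₁ᵢ = aᵢ+bᵢ (exposed), n₀ᵢ = cᵢ+dᵢ (unexposed), nᵢ = n₁ᵢ+n₀ᵢ.
Stratum 1 (Urban): n₁ = 139, n₀ = 69, n = 208; a·n₀/n = 49·69/208 = 16.2548; c·n₁/n = 10·139/208 = 6.6827
Stratum 2 (Rural): n₁ = 412, n₀ = 362, n = 774; a·n₀/n = 134·362/774 = 62.6718; c·n₁/n = 61·412/774 = 32.4703
RR_MH = (16.2548 + 62.6718) / (6.6827 + 32.4703) = 78.9266 / 39.1530 = 2.01585

2.016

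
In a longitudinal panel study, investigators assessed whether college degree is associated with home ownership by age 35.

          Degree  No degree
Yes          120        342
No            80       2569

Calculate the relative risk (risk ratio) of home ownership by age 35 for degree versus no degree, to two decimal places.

Reading the table with exposure as columns: a = 120 (Degree, case), b = 80 (Degree, non-case), c = 342 (No degree, case), d = 2569.
Risk in exposed = 120/200 = 0.60000; risk in unexposed = 342/2911 = 0.11749.
RR = 0.60000 / 0.11749 = 5.10702
The risk among the exposed is 5.11 times that among the unexposed.

5.11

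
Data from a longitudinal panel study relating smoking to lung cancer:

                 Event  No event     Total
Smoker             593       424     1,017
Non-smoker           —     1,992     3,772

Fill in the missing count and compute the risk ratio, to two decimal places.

1.24

The missing cell is in the unexposed row: 3772 − 1992 = 1780.
So a = 593, b = 424, c = 1780, d = 1992.
RR = [a/(a+b)] / [c/(c+d)] = (593/1017) / (1780/3772) = 0.58309/0.47190 = 1.23562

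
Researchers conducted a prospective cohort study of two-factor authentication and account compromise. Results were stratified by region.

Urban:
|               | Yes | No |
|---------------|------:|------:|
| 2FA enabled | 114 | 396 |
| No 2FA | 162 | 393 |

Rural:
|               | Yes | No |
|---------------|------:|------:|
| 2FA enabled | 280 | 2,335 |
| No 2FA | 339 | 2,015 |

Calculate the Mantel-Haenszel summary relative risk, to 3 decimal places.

0.750

RR_MH = Σ(aᵢ·n₀ᵢ/nᵢ) / Σ(cᵢ·n₁ᵢ/nᵢ), with n₁ᵢ = aᵢ+bᵢ (exposed), n₀ᵢ = cᵢ+dᵢ (unexposed), nᵢ = n₁ᵢ+n₀ᵢ.
Stratum 1 (Urban): n₁ = 510, n₀ = 555, n = 1065; a·n₀/n = 114·555/1065 = 59.4085; c·n₁/n = 162·510/1065 = 77.5775
Stratum 2 (Rural): n₁ = 2615, n₀ = 2354, n = 4969; a·n₀/n = 280·2354/4969 = 132.6464; c·n₁/n = 339·2615/4969 = 178.4031
RR_MH = (59.4085 + 132.6464) / (77.5775 + 178.4031) = 192.0549 / 255.9806 = 0.75027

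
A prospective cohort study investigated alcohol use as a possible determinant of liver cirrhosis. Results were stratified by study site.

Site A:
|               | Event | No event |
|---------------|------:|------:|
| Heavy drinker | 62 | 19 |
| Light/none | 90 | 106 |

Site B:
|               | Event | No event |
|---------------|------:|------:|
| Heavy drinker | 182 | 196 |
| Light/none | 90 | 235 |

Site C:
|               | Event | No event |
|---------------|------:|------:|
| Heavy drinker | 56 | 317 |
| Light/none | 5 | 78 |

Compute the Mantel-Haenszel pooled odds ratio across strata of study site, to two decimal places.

OR_MH = Σ(aᵢdᵢ/nᵢ) / Σ(bᵢcᵢ/nᵢ), where nᵢ is the stratum total.
Stratum 1 (Site A): n = 277; a·d/n = 62·106/277 = 23.7256; b·c/n = 19·90/277 = 6.1733
Stratum 2 (Site B): n = 703; a·d/n = 182·235/703 = 60.8393; b·c/n = 196·90/703 = 25.0925
Stratum 3 (Site C): n = 456; a·d/n = 56·78/456 = 9.5789; b·c/n = 317·5/456 = 3.4759
OR_MH = (23.7256 + 60.8393 + 9.5789) / (6.1733 + 25.0925 + 3.4759) = 94.1438 / 34.7416 = 2.70983

2.71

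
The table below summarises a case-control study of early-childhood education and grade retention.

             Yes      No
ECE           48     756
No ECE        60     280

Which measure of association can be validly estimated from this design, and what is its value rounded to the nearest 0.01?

Cells: a = 48, b = 756, c = 60, d = 280.
This is a case-control study: participants were sampled on outcome status, so risks in the source population cannot be estimated directly — relative risk is not valid here. The odds ratio is the appropriate measure.
OR = (a·d)/(b·c) = (48 × 280) / (756 × 60) = 13440 / 45360 = 0.29630

0.30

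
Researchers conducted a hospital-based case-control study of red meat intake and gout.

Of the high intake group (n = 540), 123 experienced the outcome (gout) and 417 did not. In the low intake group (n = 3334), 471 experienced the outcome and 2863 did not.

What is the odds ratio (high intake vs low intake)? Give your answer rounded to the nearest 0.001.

From the description: a = 123, b = 417, c = 471, d = 2863.
OR = (a·d)/(b·c) = (123 × 2863) / (417 × 471) = 352149 / 196407 = 1.79296
The odds of gout are about 1.79 times as high in the high intake group.

1.793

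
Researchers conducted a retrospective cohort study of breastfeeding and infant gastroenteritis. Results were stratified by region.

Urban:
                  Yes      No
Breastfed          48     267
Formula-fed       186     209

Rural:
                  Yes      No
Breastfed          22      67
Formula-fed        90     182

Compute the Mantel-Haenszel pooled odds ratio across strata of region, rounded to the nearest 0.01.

0.29

OR_MH = Σ(aᵢdᵢ/nᵢ) / Σ(bᵢcᵢ/nᵢ), where nᵢ is the stratum total.
Stratum 1 (Urban): n = 710; a·d/n = 48·209/710 = 14.1296; b·c/n = 267·186/710 = 69.9465
Stratum 2 (Rural): n = 361; a·d/n = 22·182/361 = 11.0914; b·c/n = 67·90/361 = 16.7036
OR_MH = (14.1296 + 11.0914) / (69.9465 + 16.7036) = 25.2210 / 86.6501 = 0.29107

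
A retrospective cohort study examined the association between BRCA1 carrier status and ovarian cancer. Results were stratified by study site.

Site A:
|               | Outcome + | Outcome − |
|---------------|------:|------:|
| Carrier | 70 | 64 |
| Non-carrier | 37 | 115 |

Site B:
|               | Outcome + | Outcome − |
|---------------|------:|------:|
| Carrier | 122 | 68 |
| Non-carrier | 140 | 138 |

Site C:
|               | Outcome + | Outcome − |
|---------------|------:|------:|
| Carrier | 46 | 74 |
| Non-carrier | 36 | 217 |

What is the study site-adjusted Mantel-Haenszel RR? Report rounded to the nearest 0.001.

1.643

RR_MH = Σ(aᵢ·n₀ᵢ/nᵢ) / Σ(cᵢ·n₁ᵢ/nᵢ), with n₁ᵢ = aᵢ+bᵢ (exposed), n₀ᵢ = cᵢ+dᵢ (unexposed), nᵢ = n₁ᵢ+n₀ᵢ.
Stratum 1 (Site A): n₁ = 134, n₀ = 152, n = 286; a·n₀/n = 70·152/286 = 37.2028; c·n₁/n = 37·134/286 = 17.3357
Stratum 2 (Site B): n₁ = 190, n₀ = 278, n = 468; a·n₀/n = 122·278/468 = 72.4701; c·n₁/n = 140·190/468 = 56.8376
Stratum 3 (Site C): n₁ = 120, n₀ = 253, n = 373; a·n₀/n = 46·253/373 = 31.2011; c·n₁/n = 36·120/373 = 11.5818
RR_MH = (37.2028 + 72.4701 + 31.2011) / (17.3357 + 56.8376 + 11.5818) = 140.8740 / 85.7550 = 1.64275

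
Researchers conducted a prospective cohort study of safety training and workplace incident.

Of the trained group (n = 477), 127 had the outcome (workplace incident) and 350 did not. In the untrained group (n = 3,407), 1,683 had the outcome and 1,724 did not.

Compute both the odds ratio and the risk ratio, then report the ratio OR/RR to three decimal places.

From the description: a = 127, b = 350, c = 1683, d = 1724.
OR = (127·1724)/(350·1683) = 218948/589050 = 0.37170
Risk in exposed = 127/477 = 0.26625; risk in unexposed = 1683/3407 = 0.49398; RR = 0.53898
OR/RR = 0.37170 / 0.53898 = 0.68963
The outcome is not rare, so the OR lies further from 1 than the RR.

0.690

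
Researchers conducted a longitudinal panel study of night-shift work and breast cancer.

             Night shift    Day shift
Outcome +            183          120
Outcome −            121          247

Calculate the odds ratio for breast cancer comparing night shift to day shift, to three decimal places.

Reading the table with exposure as columns: a = 183 (Night shift, case), b = 121 (Night shift, non-case), c = 120 (Day shift, case), d = 247.
OR = (a·d)/(b·c) = (183 × 247) / (121 × 120) = 45201 / 14520 = 3.11302
The odds of breast cancer are about 3.11 times as high in the night shift group.

3.113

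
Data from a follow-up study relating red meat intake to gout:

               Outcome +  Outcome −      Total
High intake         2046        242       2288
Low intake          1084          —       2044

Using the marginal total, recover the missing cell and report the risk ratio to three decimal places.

The missing cell is in the unexposed row: 2044 − 1084 = 960.
So a = 2046, b = 242, c = 1084, d = 960.
RR = [a/(a+b)] / [c/(c+d)] = (2046/2288) / (1084/2044) = 0.89423/0.53033 = 1.68617

1.686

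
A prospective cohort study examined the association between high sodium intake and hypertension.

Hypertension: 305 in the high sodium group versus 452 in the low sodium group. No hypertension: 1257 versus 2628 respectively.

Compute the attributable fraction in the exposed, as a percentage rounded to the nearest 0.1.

From the description: a = 305, b = 1257, c = 452, d = 2628.
Risk in exposed = 305/1562 = 0.19526; risk in unexposed = 452/3080 = 0.14675.
RR = 0.19526/0.14675 = 1.33055
AR% = (RR − 1)/RR × 100 = (1.33055 − 1)/1.33055 × 100 = 24.8431%

24.8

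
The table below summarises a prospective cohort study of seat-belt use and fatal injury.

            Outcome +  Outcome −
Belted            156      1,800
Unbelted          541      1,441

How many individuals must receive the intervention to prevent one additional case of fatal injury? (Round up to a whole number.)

Risk in treated group = 156/1956 = 0.07975; risk in control = 541/1982 = 0.27296.
Absolute risk reduction = 0.27296 − 0.07975 = 0.19320
NNT = 1 / ARR = 1 / 0.19320 = 5.176 → round up → 6

6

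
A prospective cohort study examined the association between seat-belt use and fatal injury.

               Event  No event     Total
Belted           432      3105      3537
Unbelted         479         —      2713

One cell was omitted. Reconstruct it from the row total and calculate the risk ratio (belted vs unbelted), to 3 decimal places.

0.692

The missing cell is in the unexposed row: 2713 − 479 = 2234.
So a = 432, b = 3105, c = 479, d = 2234.
RR = [a/(a+b)] / [c/(c+d)] = (432/3537) / (479/2713) = 0.12214/0.17656 = 0.69177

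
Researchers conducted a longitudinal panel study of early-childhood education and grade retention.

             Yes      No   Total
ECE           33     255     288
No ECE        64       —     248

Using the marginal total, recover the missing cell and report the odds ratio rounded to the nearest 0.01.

0.37

The missing cell is in the unexposed row: 248 − 64 = 184.
So a = 33, b = 255, c = 64, d = 184.
OR = (a·d)/(b·c) = (33 × 184) / (255 × 64) = 6072 / 16320 = 0.37206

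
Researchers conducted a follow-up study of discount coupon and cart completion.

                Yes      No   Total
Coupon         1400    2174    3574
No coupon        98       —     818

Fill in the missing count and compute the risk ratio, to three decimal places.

The missing cell is in the unexposed row: 818 − 98 = 720.
So a = 1400, b = 2174, c = 98, d = 720.
RR = [a/(a+b)] / [c/(c+d)] = (1400/3574) / (98/818) = 0.39172/0.11980 = 3.26965

3.270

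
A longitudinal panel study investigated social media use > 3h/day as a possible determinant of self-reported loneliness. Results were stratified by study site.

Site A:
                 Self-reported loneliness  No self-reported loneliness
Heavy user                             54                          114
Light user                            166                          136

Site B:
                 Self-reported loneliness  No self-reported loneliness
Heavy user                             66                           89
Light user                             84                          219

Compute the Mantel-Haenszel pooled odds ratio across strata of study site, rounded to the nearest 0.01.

0.83

OR_MH = Σ(aᵢdᵢ/nᵢ) / Σ(bᵢcᵢ/nᵢ), where nᵢ is the stratum total.
Stratum 1 (Site A): n = 470; a·d/n = 54·136/470 = 15.6255; b·c/n = 114·166/470 = 40.2638
Stratum 2 (Site B): n = 458; a·d/n = 66·219/458 = 31.5590; b·c/n = 89·84/458 = 16.3231
OR_MH = (15.6255 + 31.5590) / (40.2638 + 16.3231) = 47.1845 / 56.5870 = 0.83384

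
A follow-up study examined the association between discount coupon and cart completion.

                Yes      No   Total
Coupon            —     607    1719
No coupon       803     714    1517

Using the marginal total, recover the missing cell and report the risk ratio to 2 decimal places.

The missing cell is in the exposed row: 1719 − 607 = 1112.
So a = 1112, b = 607, c = 803, d = 714.
RR = [a/(a+b)] / [c/(c+d)] = (1112/1719) / (803/1517) = 0.64689/0.52933 = 1.22208

1.22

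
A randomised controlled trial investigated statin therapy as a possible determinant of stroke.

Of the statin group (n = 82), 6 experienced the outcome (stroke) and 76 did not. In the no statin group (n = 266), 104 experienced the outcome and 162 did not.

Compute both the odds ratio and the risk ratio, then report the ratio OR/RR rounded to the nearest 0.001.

From the description: a = 6, b = 76, c = 104, d = 162.
OR = (6·162)/(76·104) = 972/7904 = 0.12298
Risk in exposed = 6/82 = 0.07317; risk in unexposed = 104/266 = 0.39098; RR = 0.18715
OR/RR = 0.12298 / 0.18715 = 0.65710
The outcome is not rare, so the OR lies further from 1 than the RR.

0.657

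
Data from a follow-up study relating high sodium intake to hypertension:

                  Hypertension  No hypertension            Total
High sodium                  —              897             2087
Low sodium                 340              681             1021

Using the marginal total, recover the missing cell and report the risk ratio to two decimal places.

The missing cell is in the exposed row: 2087 − 897 = 1190.
So a = 1190, b = 897, c = 340, d = 681.
RR = [a/(a+b)] / [c/(c+d)] = (1190/2087) / (340/1021) = 0.57020/0.33301 = 1.71227

1.71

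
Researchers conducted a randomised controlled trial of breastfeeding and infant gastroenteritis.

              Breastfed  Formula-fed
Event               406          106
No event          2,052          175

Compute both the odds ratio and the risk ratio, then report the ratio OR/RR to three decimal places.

0.746

Reading the table with exposure as columns: a = 406 (Breastfed, case), b = 2052 (Breastfed, non-case), c = 106 (Formula-fed, case), d = 175.
OR = (406·175)/(2052·106) = 71050/217512 = 0.32665
Risk in exposed = 406/2458 = 0.16517; risk in unexposed = 106/281 = 0.37722; RR = 0.43787
OR/RR = 0.32665 / 0.43787 = 0.74600
The outcome is not rare, so the OR lies further from 1 than the RR.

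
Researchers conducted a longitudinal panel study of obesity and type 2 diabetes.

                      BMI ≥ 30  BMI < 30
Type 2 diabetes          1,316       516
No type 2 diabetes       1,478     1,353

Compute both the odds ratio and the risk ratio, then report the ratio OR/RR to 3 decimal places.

1.368

Reading the table with exposure as columns: a = 1316 (BMI ≥ 30, case), b = 1478 (BMI ≥ 30, non-case), c = 516 (BMI < 30, case), d = 1353.
OR = (1316·1353)/(1478·516) = 1780548/762648 = 2.33469
Risk in exposed = 1316/2794 = 0.47101; risk in unexposed = 516/1869 = 0.27608; RR = 1.70604
OR/RR = 2.33469 / 1.70604 = 1.36849
The outcome is not rare, so the OR lies further from 1 than the RR.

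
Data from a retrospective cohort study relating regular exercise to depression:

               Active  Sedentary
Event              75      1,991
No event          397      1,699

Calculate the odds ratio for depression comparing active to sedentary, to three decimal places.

0.161

Reading the table with exposure as columns: a = 75 (Active, case), b = 397 (Active, non-case), c = 1991 (Sedentary, case), d = 1699.
OR = (a·d)/(b·c) = (75 × 1699) / (397 × 1991) = 127425 / 790427 = 0.16121
Exposure is associated with lower odds of depression (OR = 0.16 < 1).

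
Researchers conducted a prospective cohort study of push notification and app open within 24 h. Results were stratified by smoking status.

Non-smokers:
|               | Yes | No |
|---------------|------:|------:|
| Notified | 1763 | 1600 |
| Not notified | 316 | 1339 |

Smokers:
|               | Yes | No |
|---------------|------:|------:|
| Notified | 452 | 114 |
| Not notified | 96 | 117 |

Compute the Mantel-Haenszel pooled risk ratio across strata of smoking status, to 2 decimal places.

RR_MH = Σ(aᵢ·n₀ᵢ/nᵢ) / Σ(cᵢ·n₁ᵢ/nᵢ), with n₁ᵢ = aᵢ+bᵢ (exposed), n₀ᵢ = cᵢ+dᵢ (unexposed), nᵢ = n₁ᵢ+n₀ᵢ.
Stratum 1 (Non-smokers): n₁ = 3363, n₀ = 1655, n = 5018; a·n₀/n = 1763·1655/5018 = 581.4597; c·n₁/n = 316·3363/5018 = 211.7792
Stratum 2 (Smokers): n₁ = 566, n₀ = 213, n = 779; a·n₀/n = 452·213/779 = 123.5892; c·n₁/n = 96·566/779 = 69.7510
RR_MH = (581.4597 + 123.5892) / (211.7792 + 69.7510) = 705.0490 / 281.5302 = 2.50435

2.50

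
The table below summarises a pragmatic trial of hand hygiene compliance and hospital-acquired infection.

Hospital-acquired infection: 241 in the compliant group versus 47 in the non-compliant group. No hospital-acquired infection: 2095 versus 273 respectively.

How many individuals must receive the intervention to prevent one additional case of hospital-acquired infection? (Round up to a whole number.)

23

Risk in treated group = 241/2336 = 0.10317; risk in control = 47/320 = 0.14688.
Absolute risk reduction = 0.14688 − 0.10317 = 0.04371
NNT = 1 / ARR = 1 / 0.04371 = 22.880 → round up → 23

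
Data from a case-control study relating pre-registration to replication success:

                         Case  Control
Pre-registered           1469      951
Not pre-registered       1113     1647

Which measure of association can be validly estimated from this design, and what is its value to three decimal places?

2.286

Cells: a = 1469, b = 951, c = 1113, d = 1647.
This is a case-control study: participants were sampled on outcome status, so risks in the source population cannot be estimated directly — relative risk is not valid here. The odds ratio is the appropriate measure.
OR = (a·d)/(b·c) = (1469 × 1647) / (951 × 1113) = 2419443 / 1058463 = 2.28581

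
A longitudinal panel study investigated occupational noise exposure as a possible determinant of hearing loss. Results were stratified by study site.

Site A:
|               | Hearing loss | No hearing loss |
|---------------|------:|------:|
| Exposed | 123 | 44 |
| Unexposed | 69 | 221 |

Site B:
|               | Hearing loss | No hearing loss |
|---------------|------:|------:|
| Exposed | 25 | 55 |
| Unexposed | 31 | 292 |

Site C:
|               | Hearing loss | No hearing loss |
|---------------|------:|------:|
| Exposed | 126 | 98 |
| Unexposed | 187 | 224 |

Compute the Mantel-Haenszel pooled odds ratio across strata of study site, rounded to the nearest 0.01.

3.07

OR_MH = Σ(aᵢdᵢ/nᵢ) / Σ(bᵢcᵢ/nᵢ), where nᵢ is the stratum total.
Stratum 1 (Site A): n = 457; a·d/n = 123·221/457 = 59.4814; b·c/n = 44·69/457 = 6.6433
Stratum 2 (Site B): n = 403; a·d/n = 25·292/403 = 18.1141; b·c/n = 55·31/403 = 4.2308
Stratum 3 (Site C): n = 635; a·d/n = 126·224/635 = 44.4472; b·c/n = 98·187/635 = 28.8598
OR_MH = (59.4814 + 18.1141 + 44.4472) / (6.6433 + 4.2308 + 28.8598) = 122.0428 / 39.7339 = 3.07150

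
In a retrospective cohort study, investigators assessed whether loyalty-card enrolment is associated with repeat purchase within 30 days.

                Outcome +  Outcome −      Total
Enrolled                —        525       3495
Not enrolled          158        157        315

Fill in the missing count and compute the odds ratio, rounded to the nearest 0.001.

The missing cell is in the exposed row: 3495 − 525 = 2970.
So a = 2970, b = 525, c = 158, d = 157.
OR = (a·d)/(b·c) = (2970 × 157) / (525 × 158) = 466290 / 82950 = 5.62134

5.621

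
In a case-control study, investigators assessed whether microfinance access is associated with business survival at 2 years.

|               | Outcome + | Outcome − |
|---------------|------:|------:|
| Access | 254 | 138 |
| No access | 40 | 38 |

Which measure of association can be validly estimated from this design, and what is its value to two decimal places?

Cells: a = 254, b = 138, c = 40, d = 38.
This is a case-control study: participants were sampled on outcome status, so risks in the source population cannot be estimated directly — relative risk is not valid here. The odds ratio is the appropriate measure.
OR = (a·d)/(b·c) = (254 × 38) / (138 × 40) = 9652 / 5520 = 1.74855

1.75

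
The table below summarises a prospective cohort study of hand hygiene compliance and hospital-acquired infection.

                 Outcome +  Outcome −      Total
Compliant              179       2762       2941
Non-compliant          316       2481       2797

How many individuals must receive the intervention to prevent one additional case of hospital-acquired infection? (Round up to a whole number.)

20

Risk in treated group = 179/2941 = 0.06086; risk in control = 316/2797 = 0.11298.
Absolute risk reduction = 0.11298 − 0.06086 = 0.05211
NNT = 1 / ARR = 1 / 0.05211 = 19.189 → round up → 20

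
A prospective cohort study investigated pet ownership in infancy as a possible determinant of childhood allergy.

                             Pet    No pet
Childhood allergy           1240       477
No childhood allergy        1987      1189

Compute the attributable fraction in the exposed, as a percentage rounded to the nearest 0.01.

Reading the table with exposure as columns: a = 1240 (Pet, case), b = 1987 (Pet, non-case), c = 477 (No pet, case), d = 1189.
Risk in exposed = 1240/3227 = 0.38426; risk in unexposed = 477/1666 = 0.28631.
RR = 0.38426/0.28631 = 1.34208
AR% = (RR − 1)/RR × 100 = (1.34208 − 1)/1.34208 × 100 = 25.4890%

25.49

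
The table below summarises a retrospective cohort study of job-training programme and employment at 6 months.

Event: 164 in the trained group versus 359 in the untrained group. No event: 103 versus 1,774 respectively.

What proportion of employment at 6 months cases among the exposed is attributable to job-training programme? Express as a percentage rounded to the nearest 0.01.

From the description: a = 164, b = 103, c = 359, d = 1774.
Risk in exposed = 164/267 = 0.61423; risk in unexposed = 359/2133 = 0.16831.
RR = 0.61423/0.16831 = 3.64946
AR% = (RR − 1)/RR × 100 = (3.64946 − 1)/3.64946 × 100 = 72.5987%

72.60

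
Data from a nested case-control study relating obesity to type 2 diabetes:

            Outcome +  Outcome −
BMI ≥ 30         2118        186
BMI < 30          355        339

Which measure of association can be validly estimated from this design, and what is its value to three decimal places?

Cells: a = 2118, b = 186, c = 355, d = 339.
This is a nested case-control study: participants were sampled on outcome status, so risks in the source population cannot be estimated directly — relative risk is not valid here. The odds ratio is the appropriate measure.
OR = (a·d)/(b·c) = (2118 × 339) / (186 × 355) = 718002 / 66030 = 10.87388

10.874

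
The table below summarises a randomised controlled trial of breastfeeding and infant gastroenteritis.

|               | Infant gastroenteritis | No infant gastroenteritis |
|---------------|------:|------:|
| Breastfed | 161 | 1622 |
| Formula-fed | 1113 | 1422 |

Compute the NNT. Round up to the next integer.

Risk in treated group = 161/1783 = 0.09030; risk in control = 1113/2535 = 0.43905.
Absolute risk reduction = 0.43905 − 0.09030 = 0.34876
NNT = 1 / ARR = 1 / 0.34876 = 2.867 → round up → 3

3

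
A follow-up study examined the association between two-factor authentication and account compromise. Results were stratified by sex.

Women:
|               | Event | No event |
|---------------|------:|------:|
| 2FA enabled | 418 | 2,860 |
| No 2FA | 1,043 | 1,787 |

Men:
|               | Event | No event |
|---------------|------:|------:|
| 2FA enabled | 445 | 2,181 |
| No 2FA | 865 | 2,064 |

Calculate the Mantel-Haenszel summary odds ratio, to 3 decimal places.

0.347

OR_MH = Σ(aᵢdᵢ/nᵢ) / Σ(bᵢcᵢ/nᵢ), where nᵢ is the stratum total.
Stratum 1 (Women): n = 6108; a·d/n = 418·1787/6108 = 122.2931; b·c/n = 2860·1043/6108 = 488.3726
Stratum 2 (Men): n = 5555; a·d/n = 445·2064/5555 = 165.3429; b·c/n = 2181·865/5555 = 339.6157
OR_MH = (122.2931 + 165.3429) / (488.3726 + 339.6157) = 287.6360 / 827.9883 = 0.34739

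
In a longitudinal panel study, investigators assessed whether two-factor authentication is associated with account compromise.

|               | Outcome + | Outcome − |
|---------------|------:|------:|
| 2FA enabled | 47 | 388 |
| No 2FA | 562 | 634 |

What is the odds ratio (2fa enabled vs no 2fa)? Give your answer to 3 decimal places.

Cells: a = 47, b = 388, c = 562, d = 634.
OR = (a·d)/(b·c) = (47 × 634) / (388 × 562) = 29798 / 218056 = 0.13665
Exposure is associated with lower odds of account compromise (OR = 0.14 < 1).

0.137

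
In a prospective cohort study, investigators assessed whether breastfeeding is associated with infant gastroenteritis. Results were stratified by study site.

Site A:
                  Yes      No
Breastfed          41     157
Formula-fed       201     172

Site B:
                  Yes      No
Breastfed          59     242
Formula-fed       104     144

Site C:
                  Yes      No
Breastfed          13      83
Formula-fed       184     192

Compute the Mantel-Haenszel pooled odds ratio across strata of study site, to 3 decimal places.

OR_MH = Σ(aᵢdᵢ/nᵢ) / Σ(bᵢcᵢ/nᵢ), where nᵢ is the stratum total.
Stratum 1 (Site A): n = 571; a·d/n = 41·172/571 = 12.3503; b·c/n = 157·201/571 = 55.2662
Stratum 2 (Site B): n = 549; a·d/n = 59·144/549 = 15.4754; b·c/n = 242·104/549 = 45.8434
Stratum 3 (Site C): n = 472; a·d/n = 13·192/472 = 5.2881; b·c/n = 83·184/472 = 32.3559
OR_MH = (12.3503 + 15.4754 + 5.2881) / (55.2662 + 45.8434 + 32.3559) = 33.1138 / 133.4655 = 0.24811

0.248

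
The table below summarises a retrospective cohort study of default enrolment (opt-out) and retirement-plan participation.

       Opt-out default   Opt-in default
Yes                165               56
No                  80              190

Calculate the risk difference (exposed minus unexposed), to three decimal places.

Reading the table with exposure as columns: a = 165 (Opt-out default, case), b = 80 (Opt-out default, non-case), c = 56 (Opt-in default, case), d = 190.
Risk in exposed = 165/245 = 0.673469; risk in unexposed = 56/246 = 0.227642.
Risk difference = 0.673469 − 0.227642 = 0.445827

0.446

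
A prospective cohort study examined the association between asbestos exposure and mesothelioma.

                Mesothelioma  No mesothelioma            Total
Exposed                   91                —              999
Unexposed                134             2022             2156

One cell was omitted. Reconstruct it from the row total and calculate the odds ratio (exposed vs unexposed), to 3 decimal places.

1.512

The missing cell is in the exposed row: 999 − 91 = 908.
So a = 91, b = 908, c = 134, d = 2022.
OR = (a·d)/(b·c) = (91 × 2022) / (908 × 134) = 184002 / 121672 = 1.51228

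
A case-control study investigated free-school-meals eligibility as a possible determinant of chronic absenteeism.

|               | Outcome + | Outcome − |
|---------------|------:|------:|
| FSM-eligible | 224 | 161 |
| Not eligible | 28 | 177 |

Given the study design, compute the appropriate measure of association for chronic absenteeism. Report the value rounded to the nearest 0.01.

Cells: a = 224, b = 161, c = 28, d = 177.
This is a case-control study: participants were sampled on outcome status, so risks in the source population cannot be estimated directly — relative risk is not valid here. The odds ratio is the appropriate measure.
OR = (a·d)/(b·c) = (224 × 177) / (161 × 28) = 39648 / 4508 = 8.79503

8.80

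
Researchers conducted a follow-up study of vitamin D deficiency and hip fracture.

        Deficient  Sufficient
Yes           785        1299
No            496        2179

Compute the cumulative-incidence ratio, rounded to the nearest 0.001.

1.641

Reading the table with exposure as columns: a = 785 (Deficient, case), b = 496 (Deficient, non-case), c = 1299 (Sufficient, case), d = 2179.
Risk in exposed = 785/1281 = 0.61280; risk in unexposed = 1299/3478 = 0.37349.
RR = 0.61280 / 0.37349 = 1.64074
The risk among the exposed is 1.64 times that among the unexposed.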